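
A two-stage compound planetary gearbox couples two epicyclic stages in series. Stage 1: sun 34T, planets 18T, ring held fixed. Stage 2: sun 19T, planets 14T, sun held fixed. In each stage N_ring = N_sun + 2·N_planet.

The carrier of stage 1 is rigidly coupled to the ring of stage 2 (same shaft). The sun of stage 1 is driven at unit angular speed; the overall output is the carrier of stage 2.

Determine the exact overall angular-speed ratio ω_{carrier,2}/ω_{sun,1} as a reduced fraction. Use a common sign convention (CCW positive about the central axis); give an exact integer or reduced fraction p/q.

799/3432

Stage 1: N_ring = 34 + 2·18 = 70
Stage 1: 34(ω_s−ω_c) = −70(ω_r−ω_c),  ω_r=0, ω_s=1
Stage 1: 34(1−ω_c) = −70(0−ω_c)  ⇒  104ω_c = 34  ⇒  ω_c = 17/52
  ⇒ ω_c¹/ω_s¹ = 17/52
Stage 2: N_ring = 19 + 2·14 = 47
Stage 2: 19(ω_s−ω_c) = −47(ω_r−ω_c),  ω_s=0, ω_r=1
Stage 2: 19(0−ω_c) = −47(1−ω_c)  ⇒  66ω_c = 47  ⇒  ω_c = 47/66
  ⇒ ω_c²/ω_r² = 47/66
Coupling ω_r² = ω_c¹ ⇒ overall = 17/52 × 47/66 = 799/3432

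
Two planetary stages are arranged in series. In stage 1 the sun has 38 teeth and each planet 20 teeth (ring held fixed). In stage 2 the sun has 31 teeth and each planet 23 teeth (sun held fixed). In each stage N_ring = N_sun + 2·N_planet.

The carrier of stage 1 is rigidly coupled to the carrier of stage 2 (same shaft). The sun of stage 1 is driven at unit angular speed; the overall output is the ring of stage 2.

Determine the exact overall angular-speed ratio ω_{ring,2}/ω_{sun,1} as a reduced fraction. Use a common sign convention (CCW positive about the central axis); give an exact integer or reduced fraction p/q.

Stage 1: N_ring = 38 + 2·20 = 78
Stage 1: 38(ω_s−ω_c) = −78(ω_r−ω_c),  ω_r=0, ω_s=1
Stage 1: 38(1−ω_c) = −78(0−ω_c)  ⇒  116ω_c = 38  ⇒  ω_c = 19/58
  ⇒ ω_c¹/ω_s¹ = 19/58
Stage 2: N_ring = 31 + 2·23 = 77
Stage 2: 31(ω_s−ω_c) = −77(ω_r−ω_c),  ω_s=0, ω_c=1
Stage 2: ω_r = 1 − (31/77)(0−1) = 108/77
  ⇒ ω_r²/ω_c² = 108/77
Coupling ω_c² = ω_c¹ ⇒ overall = 19/58 × 108/77 = 1026/2233

1026/2233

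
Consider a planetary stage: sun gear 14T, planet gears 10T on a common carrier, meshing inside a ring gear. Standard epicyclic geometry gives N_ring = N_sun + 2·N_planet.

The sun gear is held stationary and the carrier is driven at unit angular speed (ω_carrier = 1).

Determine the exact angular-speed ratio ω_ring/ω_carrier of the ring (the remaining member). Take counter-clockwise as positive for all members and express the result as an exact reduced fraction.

24/17

N_ring = 14 + 2·10 = 34
14(ω_s−ω_c) = −34(ω_r−ω_c),  ω_s=0, ω_c=1
ω_r = 1 − (14/34)(0−1) = 24/17
ω_r/ω_c = 24/17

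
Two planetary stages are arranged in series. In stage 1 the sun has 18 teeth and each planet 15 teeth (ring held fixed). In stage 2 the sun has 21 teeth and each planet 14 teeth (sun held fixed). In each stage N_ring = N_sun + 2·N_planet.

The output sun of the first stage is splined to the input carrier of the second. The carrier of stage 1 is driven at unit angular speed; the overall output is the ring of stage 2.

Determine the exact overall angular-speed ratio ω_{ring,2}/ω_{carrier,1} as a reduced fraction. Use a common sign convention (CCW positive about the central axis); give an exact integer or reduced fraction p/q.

Stage 1: N_ring = 18 + 2·15 = 48
Stage 1: 18(ω_s−ω_c) = −48(ω_r−ω_c),  ω_r=0, ω_c=1
Stage 1: ω_s = 1 − (48/18)(0−1) = 11/3
  ⇒ ω_s¹/ω_c¹ = 11/3
Stage 2: N_ring = 21 + 2·14 = 49
Stage 2: 21(ω_s−ω_c) = −49(ω_r−ω_c),  ω_s=0, ω_c=1
Stage 2: ω_r = 1 − (21/49)(0−1) = 10/7
  ⇒ ω_r²/ω_c² = 10/7
Coupling ω_c² = ω_s¹ ⇒ overall = 11/3 × 10/7 = 110/21

110/21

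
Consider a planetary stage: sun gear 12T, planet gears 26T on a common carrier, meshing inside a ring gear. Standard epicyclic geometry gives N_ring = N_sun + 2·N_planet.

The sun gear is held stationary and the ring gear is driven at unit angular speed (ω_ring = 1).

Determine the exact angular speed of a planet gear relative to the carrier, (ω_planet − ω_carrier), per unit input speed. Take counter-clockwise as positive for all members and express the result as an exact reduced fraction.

96/247

N_ring = 12 + 2·26 = 64
12(ω_s−ω_c) = −64(ω_r−ω_c),  ω_s=0, ω_r=1
12(0−ω_c) = −64(1−ω_c)  ⇒  76ω_c = 64  ⇒  ω_c = 16/19
sun–planet: 12·(0−16/19) = −26·(ω_p−ω_c)  ⇒  ω_p−ω_c = −(12/26)·(-16/19) = 96/247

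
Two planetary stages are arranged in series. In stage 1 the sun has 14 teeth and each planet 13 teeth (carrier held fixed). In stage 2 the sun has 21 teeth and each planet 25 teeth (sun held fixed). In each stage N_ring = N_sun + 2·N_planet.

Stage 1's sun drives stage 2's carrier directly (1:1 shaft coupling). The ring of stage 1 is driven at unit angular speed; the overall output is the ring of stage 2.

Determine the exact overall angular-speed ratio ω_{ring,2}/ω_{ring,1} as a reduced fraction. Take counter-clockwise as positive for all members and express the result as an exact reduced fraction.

Stage 1: N_ring = 14 + 2·13 = 40
Stage 1: 14(ω_s−ω_c) = −40(ω_r−ω_c),  ω_c=0, ω_r=1
Stage 1: ω_s = 0 − (40/14)(1−0) = -20/7
  ⇒ ω_s¹/ω_r¹ = -20/7
Stage 2: N_ring = 21 + 2·25 = 71
Stage 2: 21(ω_s−ω_c) = −71(ω_r−ω_c),  ω_s=0, ω_c=1
Stage 2: ω_r = 1 − (21/71)(0−1) = 92/71
  ⇒ ω_r²/ω_c² = 92/71
Coupling ω_c² = ω_s¹ ⇒ overall = -20/7 × 92/71 = -1840/497

-1840/497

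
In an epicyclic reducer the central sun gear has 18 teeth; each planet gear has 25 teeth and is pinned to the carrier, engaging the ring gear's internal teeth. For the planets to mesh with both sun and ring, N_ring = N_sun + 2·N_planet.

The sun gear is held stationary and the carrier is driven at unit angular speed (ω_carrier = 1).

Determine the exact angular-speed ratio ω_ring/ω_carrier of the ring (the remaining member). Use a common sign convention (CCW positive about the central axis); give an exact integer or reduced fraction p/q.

N_ring = 18 + 2·25 = 68
18(ω_s−ω_c) = −68(ω_r−ω_c),  ω_s=0, ω_c=1
ω_r = 1 − (18/68)(0−1) = 43/34
ω_r/ω_c = 43/34

43/34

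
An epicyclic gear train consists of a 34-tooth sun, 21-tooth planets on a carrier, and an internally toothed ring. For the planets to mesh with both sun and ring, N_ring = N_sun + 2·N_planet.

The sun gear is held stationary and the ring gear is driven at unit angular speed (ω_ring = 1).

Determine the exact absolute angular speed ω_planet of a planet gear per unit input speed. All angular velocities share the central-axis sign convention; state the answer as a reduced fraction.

38/21

N_ring = 34 + 2·21 = 76
34(ω_s−ω_c) = −76(ω_r−ω_c),  ω_s=0, ω_r=1
34(0−ω_c) = −76(1−ω_c)  ⇒  110ω_c = 76  ⇒  ω_c = 38/55
sun–planet: 34·(0−38/55) = −21·(ω_p−ω_c)  ⇒  ω_p−ω_c = −(34/21)·(-38/55) = 1292/1155
ω_p = 38/55 + 1292/1155 = 38/21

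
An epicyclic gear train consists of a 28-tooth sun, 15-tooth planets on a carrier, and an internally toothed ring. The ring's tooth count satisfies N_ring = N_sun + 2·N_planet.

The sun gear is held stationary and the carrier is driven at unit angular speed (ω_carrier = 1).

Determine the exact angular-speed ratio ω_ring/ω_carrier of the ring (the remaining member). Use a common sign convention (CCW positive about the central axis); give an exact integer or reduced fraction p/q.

43/29

N_ring = 28 + 2·15 = 58
28(ω_s−ω_c) = −58(ω_r−ω_c),  ω_s=0, ω_c=1
ω_r = 1 − (28/58)(0−1) = 43/29
ω_r/ω_c = 43/29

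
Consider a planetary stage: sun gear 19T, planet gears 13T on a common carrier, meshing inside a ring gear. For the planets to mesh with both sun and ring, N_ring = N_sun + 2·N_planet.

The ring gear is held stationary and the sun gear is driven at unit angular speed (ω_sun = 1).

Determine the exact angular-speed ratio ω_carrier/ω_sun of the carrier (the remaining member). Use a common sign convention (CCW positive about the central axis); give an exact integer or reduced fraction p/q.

N_ring = 19 + 2·13 = 45
19(ω_s−ω_c) = −45(ω_r−ω_c),  ω_r=0, ω_s=1
19(1−ω_c) = −45(0−ω_c)  ⇒  64ω_c = 19  ⇒  ω_c = 19/64
ω_c/ω_s = 19/64

19/64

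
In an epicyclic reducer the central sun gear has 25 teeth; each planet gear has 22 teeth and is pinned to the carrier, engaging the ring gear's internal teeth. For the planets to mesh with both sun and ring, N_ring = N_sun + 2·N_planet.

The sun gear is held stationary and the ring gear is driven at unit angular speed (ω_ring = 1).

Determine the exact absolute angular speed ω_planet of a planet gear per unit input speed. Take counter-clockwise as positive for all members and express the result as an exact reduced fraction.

69/44

N_ring = 25 + 2·22 = 69
25(ω_s−ω_c) = −69(ω_r−ω_c),  ω_s=0, ω_r=1
25(0−ω_c) = −69(1−ω_c)  ⇒  94ω_c = 69  ⇒  ω_c = 69/94
sun–planet: 25·(0−69/94) = −22·(ω_p−ω_c)  ⇒  ω_p−ω_c = −(25/22)·(-69/94) = 1725/2068
ω_p = 69/94 + 1725/2068 = 69/44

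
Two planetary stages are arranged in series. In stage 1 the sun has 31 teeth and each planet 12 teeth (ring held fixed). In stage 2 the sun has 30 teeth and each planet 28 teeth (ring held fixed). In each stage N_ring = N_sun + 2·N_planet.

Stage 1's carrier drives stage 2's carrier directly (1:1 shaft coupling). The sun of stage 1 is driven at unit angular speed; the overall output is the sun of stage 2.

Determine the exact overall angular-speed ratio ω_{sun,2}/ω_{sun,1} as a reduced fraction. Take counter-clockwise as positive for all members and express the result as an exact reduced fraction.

899/645

Stage 1: N_ring = 31 + 2·12 = 55
Stage 1: 31(ω_s−ω_c) = −55(ω_r−ω_c),  ω_r=0, ω_s=1
Stage 1: 31(1−ω_c) = −55(0−ω_c)  ⇒  86ω_c = 31  ⇒  ω_c = 31/86
  ⇒ ω_c¹/ω_s¹ = 31/86
Stage 2: N_ring = 30 + 2·28 = 86
Stage 2: 30(ω_s−ω_c) = −86(ω_r−ω_c),  ω_r=0, ω_c=1
Stage 2: ω_s = 1 − (86/30)(0−1) = 58/15
  ⇒ ω_s²/ω_c² = 58/15
Coupling ω_c² = ω_c¹ ⇒ overall = 31/86 × 58/15 = 899/645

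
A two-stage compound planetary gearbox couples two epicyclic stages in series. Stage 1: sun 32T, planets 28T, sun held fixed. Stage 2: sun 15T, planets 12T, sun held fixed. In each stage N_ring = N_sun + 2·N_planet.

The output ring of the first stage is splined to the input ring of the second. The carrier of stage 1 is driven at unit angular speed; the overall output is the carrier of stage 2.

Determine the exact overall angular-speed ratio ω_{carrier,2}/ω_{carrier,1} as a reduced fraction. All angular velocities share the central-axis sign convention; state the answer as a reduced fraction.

Stage 1: N_ring = 32 + 2·28 = 88
Stage 1: 32(ω_s−ω_c) = −88(ω_r−ω_c),  ω_s=0, ω_c=1
Stage 1: ω_r = 1 − (32/88)(0−1) = 15/11
  ⇒ ω_r¹/ω_c¹ = 15/11
Stage 2: N_ring = 15 + 2·12 = 39
Stage 2: 15(ω_s−ω_c) = −39(ω_r−ω_c),  ω_s=0, ω_r=1
Stage 2: 15(0−ω_c) = −39(1−ω_c)  ⇒  54ω_c = 39  ⇒  ω_c = 13/18
  ⇒ ω_c²/ω_r² = 13/18
Coupling ω_r² = ω_r¹ ⇒ overall = 15/11 × 13/18 = 65/66

65/66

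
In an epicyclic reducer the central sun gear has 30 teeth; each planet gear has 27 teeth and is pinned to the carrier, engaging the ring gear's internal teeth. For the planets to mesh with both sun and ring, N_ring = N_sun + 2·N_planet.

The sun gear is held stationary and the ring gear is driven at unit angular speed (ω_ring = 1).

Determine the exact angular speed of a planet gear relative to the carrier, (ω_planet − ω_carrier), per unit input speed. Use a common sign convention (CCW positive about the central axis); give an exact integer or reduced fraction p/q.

N_ring = 30 + 2·27 = 84
30(ω_s−ω_c) = −84(ω_r−ω_c),  ω_s=0, ω_r=1
30(0−ω_c) = −84(1−ω_c)  ⇒  114ω_c = 84  ⇒  ω_c = 14/19
sun–planet: 30·(0−14/19) = −27·(ω_p−ω_c)  ⇒  ω_p−ω_c = −(30/27)·(-14/19) = 140/171

140/171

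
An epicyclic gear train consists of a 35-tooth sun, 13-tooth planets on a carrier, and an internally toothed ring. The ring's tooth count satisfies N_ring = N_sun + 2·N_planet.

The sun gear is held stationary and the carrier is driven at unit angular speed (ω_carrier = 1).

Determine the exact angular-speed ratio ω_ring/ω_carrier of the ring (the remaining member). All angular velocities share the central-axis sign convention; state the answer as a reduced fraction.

96/61

N_ring = 35 + 2·13 = 61
35(ω_s−ω_c) = −61(ω_r−ω_c),  ω_s=0, ω_c=1
ω_r = 1 − (35/61)(0−1) = 96/61
ω_r/ω_c = 96/61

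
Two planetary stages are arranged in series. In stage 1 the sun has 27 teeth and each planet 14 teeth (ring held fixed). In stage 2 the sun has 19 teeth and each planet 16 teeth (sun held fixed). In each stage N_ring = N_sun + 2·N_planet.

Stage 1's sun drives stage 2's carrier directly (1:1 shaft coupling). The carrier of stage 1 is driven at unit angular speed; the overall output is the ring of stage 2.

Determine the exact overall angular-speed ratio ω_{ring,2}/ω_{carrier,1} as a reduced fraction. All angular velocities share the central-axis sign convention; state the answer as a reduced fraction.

Stage 1: N_ring = 27 + 2·14 = 55
Stage 1: 27(ω_s−ω_c) = −55(ω_r−ω_c),  ω_r=0, ω_c=1
Stage 1: ω_s = 1 − (55/27)(0−1) = 82/27
  ⇒ ω_s¹/ω_c¹ = 82/27
Stage 2: N_ring = 19 + 2·16 = 51
Stage 2: 19(ω_s−ω_c) = −51(ω_r−ω_c),  ω_s=0, ω_c=1
Stage 2: ω_r = 1 − (19/51)(0−1) = 70/51
  ⇒ ω_r²/ω_c² = 70/51
Coupling ω_c² = ω_s¹ ⇒ overall = 82/27 × 70/51 = 5740/1377

5740/1377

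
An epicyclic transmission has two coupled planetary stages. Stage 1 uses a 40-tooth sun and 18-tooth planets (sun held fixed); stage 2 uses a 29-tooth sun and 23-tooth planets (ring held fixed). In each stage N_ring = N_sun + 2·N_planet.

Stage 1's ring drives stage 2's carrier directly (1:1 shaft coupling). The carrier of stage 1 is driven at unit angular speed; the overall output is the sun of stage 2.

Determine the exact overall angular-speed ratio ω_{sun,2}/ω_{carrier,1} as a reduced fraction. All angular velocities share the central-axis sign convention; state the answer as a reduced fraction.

Stage 1: N_ring = 40 + 2·18 = 76
Stage 1: 40(ω_s−ω_c) = −76(ω_r−ω_c),  ω_s=0, ω_c=1
Stage 1: ω_r = 1 − (40/76)(0−1) = 29/19
  ⇒ ω_r¹/ω_c¹ = 29/19
Stage 2: N_ring = 29 + 2·23 = 75
Stage 2: 29(ω_s−ω_c) = −75(ω_r−ω_c),  ω_r=0, ω_c=1
Stage 2: ω_s = 1 − (75/29)(0−1) = 104/29
  ⇒ ω_s²/ω_c² = 104/29
Coupling ω_c² = ω_r¹ ⇒ overall = 29/19 × 104/29 = 104/19

104/19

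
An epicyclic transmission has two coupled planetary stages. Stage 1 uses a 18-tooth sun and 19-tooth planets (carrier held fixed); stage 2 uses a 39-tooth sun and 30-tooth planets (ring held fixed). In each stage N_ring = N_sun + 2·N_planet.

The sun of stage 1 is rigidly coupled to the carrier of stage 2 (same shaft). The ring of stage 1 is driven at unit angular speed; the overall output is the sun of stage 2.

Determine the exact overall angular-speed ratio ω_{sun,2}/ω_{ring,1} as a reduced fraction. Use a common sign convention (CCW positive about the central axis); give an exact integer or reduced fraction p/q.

-1288/117

Stage 1: N_ring = 18 + 2·19 = 56
Stage 1: 18(ω_s−ω_c) = −56(ω_r−ω_c),  ω_c=0, ω_r=1
Stage 1: ω_s = 0 − (56/18)(1−0) = -28/9
  ⇒ ω_s¹/ω_r¹ = -28/9
Stage 2: N_ring = 39 + 2·30 = 99
Stage 2: 39(ω_s−ω_c) = −99(ω_r−ω_c),  ω_r=0, ω_c=1
Stage 2: ω_s = 1 − (99/39)(0−1) = 46/13
  ⇒ ω_s²/ω_c² = 46/13
Coupling ω_c² = ω_s¹ ⇒ overall = -28/9 × 46/13 = -1288/117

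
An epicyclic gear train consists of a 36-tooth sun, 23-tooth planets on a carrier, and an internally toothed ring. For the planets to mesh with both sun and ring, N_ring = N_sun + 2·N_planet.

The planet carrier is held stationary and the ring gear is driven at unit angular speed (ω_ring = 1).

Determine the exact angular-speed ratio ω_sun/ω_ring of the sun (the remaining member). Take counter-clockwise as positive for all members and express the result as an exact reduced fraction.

N_ring = 36 + 2·23 = 82
36(ω_s−ω_c) = −82(ω_r−ω_c),  ω_c=0, ω_r=1
ω_s = 0 − (82/36)(1−0) = -41/18
ω_s/ω_r = -41/18

-41/18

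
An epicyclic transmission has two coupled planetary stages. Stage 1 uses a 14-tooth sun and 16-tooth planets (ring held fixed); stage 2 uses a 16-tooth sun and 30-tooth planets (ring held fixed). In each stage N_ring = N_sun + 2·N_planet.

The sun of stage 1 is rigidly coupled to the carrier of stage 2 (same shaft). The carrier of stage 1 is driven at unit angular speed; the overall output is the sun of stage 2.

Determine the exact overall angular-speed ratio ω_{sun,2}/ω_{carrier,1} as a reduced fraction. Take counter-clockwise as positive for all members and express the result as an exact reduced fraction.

345/14

Stage 1: N_ring = 14 + 2·16 = 46
Stage 1: 14(ω_s−ω_c) = −46(ω_r−ω_c),  ω_r=0, ω_c=1
Stage 1: ω_s = 1 − (46/14)(0−1) = 30/7
  ⇒ ω_s¹/ω_c¹ = 30/7
Stage 2: N_ring = 16 + 2·30 = 76
Stage 2: 16(ω_s−ω_c) = −76(ω_r−ω_c),  ω_r=0, ω_c=1
Stage 2: ω_s = 1 − (76/16)(0−1) = 23/4
  ⇒ ω_s²/ω_c² = 23/4
Coupling ω_c² = ω_s¹ ⇒ overall = 30/7 × 23/4 = 345/14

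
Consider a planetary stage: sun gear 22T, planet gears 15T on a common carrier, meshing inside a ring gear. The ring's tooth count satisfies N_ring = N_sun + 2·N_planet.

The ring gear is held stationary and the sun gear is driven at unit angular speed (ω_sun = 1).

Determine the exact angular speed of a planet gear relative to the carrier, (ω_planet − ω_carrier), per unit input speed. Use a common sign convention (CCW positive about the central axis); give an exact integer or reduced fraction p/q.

N_ring = 22 + 2·15 = 52
22(ω_s−ω_c) = −52(ω_r−ω_c),  ω_r=0, ω_s=1
22(1−ω_c) = −52(0−ω_c)  ⇒  74ω_c = 22  ⇒  ω_c = 11/37
sun–planet: 22·(1−11/37) = −15·(ω_p−ω_c)  ⇒  ω_p−ω_c = −(22/15)·(26/37) = -572/555

-572/555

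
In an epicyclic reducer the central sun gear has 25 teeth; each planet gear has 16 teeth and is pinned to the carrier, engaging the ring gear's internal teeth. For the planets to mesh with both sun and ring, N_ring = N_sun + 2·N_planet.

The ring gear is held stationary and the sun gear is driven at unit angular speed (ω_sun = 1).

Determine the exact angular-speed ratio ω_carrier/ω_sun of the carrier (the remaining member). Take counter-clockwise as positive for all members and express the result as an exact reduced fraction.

25/82

N_ring = 25 + 2·16 = 57
25(ω_s−ω_c) = −57(ω_r−ω_c),  ω_r=0, ω_s=1
25(1−ω_c) = −57(0−ω_c)  ⇒  82ω_c = 25  ⇒  ω_c = 25/82
ω_c/ω_s = 25/82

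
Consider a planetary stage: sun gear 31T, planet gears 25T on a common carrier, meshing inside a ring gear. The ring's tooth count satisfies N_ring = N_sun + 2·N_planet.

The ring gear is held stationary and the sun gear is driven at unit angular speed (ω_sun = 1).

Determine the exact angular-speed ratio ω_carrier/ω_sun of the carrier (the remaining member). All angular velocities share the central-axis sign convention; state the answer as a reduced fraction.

31/112

N_ring = 31 + 2·25 = 81
31(ω_s−ω_c) = −81(ω_r−ω_c),  ω_r=0, ω_s=1
31(1−ω_c) = −81(0−ω_c)  ⇒  112ω_c = 31  ⇒  ω_c = 31/112
ω_c/ω_s = 31/112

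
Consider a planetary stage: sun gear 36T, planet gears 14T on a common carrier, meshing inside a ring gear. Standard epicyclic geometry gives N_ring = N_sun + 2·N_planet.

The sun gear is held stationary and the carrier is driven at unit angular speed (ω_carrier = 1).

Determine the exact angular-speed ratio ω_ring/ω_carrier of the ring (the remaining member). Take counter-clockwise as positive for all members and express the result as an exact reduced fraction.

25/16

N_ring = 36 + 2·14 = 64
36(ω_s−ω_c) = −64(ω_r−ω_c),  ω_s=0, ω_c=1
ω_r = 1 − (36/64)(0−1) = 25/16
ω_r/ω_c = 25/16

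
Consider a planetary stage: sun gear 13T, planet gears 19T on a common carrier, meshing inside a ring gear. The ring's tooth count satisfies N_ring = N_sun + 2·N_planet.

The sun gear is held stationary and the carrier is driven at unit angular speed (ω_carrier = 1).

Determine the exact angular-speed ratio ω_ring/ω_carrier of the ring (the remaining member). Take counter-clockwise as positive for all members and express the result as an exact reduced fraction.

64/51

N_ring = 13 + 2·19 = 51
13(ω_s−ω_c) = −51(ω_r−ω_c),  ω_s=0, ω_c=1
ω_r = 1 − (13/51)(0−1) = 64/51
ω_r/ω_c = 64/51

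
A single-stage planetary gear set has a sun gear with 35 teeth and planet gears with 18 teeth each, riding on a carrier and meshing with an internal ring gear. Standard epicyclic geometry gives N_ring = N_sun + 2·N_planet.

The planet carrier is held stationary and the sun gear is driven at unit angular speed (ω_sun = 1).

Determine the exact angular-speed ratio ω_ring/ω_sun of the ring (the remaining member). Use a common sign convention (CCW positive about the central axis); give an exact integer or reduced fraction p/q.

N_ring = 35 + 2·18 = 71
35(ω_s−ω_c) = −71(ω_r−ω_c),  ω_c=0, ω_s=1
ω_r = 0 − (35/71)(1−0) = -35/71
ω_r/ω_s = -35/71

-35/71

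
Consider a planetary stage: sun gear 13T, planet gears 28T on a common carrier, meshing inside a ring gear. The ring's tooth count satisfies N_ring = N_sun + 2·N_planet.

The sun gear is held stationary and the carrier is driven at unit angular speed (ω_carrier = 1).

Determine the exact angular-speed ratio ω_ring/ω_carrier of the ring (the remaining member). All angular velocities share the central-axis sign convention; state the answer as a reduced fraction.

82/69

N_ring = 13 + 2·28 = 69
13(ω_s−ω_c) = −69(ω_r−ω_c),  ω_s=0, ω_c=1
ω_r = 1 − (13/69)(0−1) = 82/69
ω_r/ω_c = 82/69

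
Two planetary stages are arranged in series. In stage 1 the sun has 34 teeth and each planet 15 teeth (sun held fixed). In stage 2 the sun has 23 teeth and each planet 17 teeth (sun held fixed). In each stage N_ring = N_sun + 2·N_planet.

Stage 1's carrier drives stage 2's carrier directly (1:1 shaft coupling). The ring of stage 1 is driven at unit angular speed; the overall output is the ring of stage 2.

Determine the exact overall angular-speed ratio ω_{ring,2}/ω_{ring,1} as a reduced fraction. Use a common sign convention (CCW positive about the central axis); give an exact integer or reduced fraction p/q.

Stage 1: N_ring = 34 + 2·15 = 64
Stage 1: 34(ω_s−ω_c) = −64(ω_r−ω_c),  ω_s=0, ω_r=1
Stage 1: 34(0−ω_c) = −64(1−ω_c)  ⇒  98ω_c = 64  ⇒  ω_c = 32/49
  ⇒ ω_c¹/ω_r¹ = 32/49
Stage 2: N_ring = 23 + 2·17 = 57
Stage 2: 23(ω_s−ω_c) = −57(ω_r−ω_c),  ω_s=0, ω_c=1
Stage 2: ω_r = 1 − (23/57)(0−1) = 80/57
  ⇒ ω_r²/ω_c² = 80/57
Coupling ω_c² = ω_c¹ ⇒ overall = 32/49 × 80/57 = 2560/2793

2560/2793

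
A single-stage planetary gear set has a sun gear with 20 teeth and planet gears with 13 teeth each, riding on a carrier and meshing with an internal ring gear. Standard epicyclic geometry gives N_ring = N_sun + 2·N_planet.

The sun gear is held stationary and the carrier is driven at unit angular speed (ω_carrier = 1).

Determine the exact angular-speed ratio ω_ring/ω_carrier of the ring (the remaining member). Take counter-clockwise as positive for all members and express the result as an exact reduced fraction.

N_ring = 20 + 2·13 = 46
20(ω_s−ω_c) = −46(ω_r−ω_c),  ω_s=0, ω_c=1
ω_r = 1 − (20/46)(0−1) = 33/23
ω_r/ω_c = 33/23

33/23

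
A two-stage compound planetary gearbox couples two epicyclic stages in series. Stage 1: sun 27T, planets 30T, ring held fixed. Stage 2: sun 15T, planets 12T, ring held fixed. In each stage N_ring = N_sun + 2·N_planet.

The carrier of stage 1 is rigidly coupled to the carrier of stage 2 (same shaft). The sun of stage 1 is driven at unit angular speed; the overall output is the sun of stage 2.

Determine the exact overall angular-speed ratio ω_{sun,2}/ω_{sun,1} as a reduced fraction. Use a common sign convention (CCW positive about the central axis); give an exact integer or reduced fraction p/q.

Stage 1: N_ring = 27 + 2·30 = 87
Stage 1: 27(ω_s−ω_c) = −87(ω_r−ω_c),  ω_r=0, ω_s=1
Stage 1: 27(1−ω_c) = −87(0−ω_c)  ⇒  114ω_c = 27  ⇒  ω_c = 9/38
  ⇒ ω_c¹/ω_s¹ = 9/38
Stage 2: N_ring = 15 + 2·12 = 39
Stage 2: 15(ω_s−ω_c) = −39(ω_r−ω_c),  ω_r=0, ω_c=1
Stage 2: ω_s = 1 − (39/15)(0−1) = 18/5
  ⇒ ω_s²/ω_c² = 18/5
Coupling ω_c² = ω_c¹ ⇒ overall = 9/38 × 18/5 = 81/95

81/95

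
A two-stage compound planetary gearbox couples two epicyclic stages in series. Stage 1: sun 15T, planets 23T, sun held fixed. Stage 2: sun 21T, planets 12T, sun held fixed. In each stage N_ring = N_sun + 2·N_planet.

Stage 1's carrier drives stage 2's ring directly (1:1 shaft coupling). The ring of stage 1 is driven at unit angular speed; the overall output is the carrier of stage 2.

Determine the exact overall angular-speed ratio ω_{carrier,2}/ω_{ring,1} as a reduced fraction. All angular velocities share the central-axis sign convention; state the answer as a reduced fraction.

915/1672

Stage 1: N_ring = 15 + 2·23 = 61
Stage 1: 15(ω_s−ω_c) = −61(ω_r−ω_c),  ω_s=0, ω_r=1
Stage 1: 15(0−ω_c) = −61(1−ω_c)  ⇒  76ω_c = 61  ⇒  ω_c = 61/76
  ⇒ ω_c¹/ω_r¹ = 61/76
Stage 2: N_ring = 21 + 2·12 = 45
Stage 2: 21(ω_s−ω_c) = −45(ω_r−ω_c),  ω_s=0, ω_r=1
Stage 2: 21(0−ω_c) = −45(1−ω_c)  ⇒  66ω_c = 45  ⇒  ω_c = 15/22
  ⇒ ω_c²/ω_r² = 15/22
Coupling ω_r² = ω_c¹ ⇒ overall = 61/76 × 15/22 = 915/1672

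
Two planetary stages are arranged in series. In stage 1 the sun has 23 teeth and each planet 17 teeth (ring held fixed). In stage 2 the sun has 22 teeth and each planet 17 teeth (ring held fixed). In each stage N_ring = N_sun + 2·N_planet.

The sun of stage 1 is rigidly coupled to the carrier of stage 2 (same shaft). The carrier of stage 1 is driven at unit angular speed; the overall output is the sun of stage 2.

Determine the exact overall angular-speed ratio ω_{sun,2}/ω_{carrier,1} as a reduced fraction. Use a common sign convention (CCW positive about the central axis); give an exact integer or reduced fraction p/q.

3120/253

Stage 1: N_ring = 23 + 2·17 = 57
Stage 1: 23(ω_s−ω_c) = −57(ω_r−ω_c),  ω_r=0, ω_c=1
Stage 1: ω_s = 1 − (57/23)(0−1) = 80/23
  ⇒ ω_s¹/ω_c¹ = 80/23
Stage 2: N_ring = 22 + 2·17 = 56
Stage 2: 22(ω_s−ω_c) = −56(ω_r−ω_c),  ω_r=0, ω_c=1
Stage 2: ω_s = 1 − (56/22)(0−1) = 39/11
  ⇒ ω_s²/ω_c² = 39/11
Coupling ω_c² = ω_s¹ ⇒ overall = 80/23 × 39/11 = 3120/253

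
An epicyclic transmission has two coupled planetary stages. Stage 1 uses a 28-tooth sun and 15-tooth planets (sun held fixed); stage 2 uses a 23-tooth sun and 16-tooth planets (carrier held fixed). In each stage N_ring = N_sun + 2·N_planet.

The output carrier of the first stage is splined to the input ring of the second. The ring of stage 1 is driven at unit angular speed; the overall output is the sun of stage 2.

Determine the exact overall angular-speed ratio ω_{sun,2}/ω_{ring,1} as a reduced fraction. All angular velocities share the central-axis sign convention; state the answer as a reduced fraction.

-1595/989

Stage 1: N_ring = 28 + 2·15 = 58
Stage 1: 28(ω_s−ω_c) = −58(ω_r−ω_c),  ω_s=0, ω_r=1
Stage 1: 28(0−ω_c) = −58(1−ω_c)  ⇒  86ω_c = 58  ⇒  ω_c = 29/43
  ⇒ ω_c¹/ω_r¹ = 29/43
Stage 2: N_ring = 23 + 2·16 = 55
Stage 2: 23(ω_s−ω_c) = −55(ω_r−ω_c),  ω_c=0, ω_r=1
Stage 2: ω_s = 0 − (55/23)(1−0) = -55/23
  ⇒ ω_s²/ω_r² = -55/23
Coupling ω_r² = ω_c¹ ⇒ overall = 29/43 × -55/23 = -1595/989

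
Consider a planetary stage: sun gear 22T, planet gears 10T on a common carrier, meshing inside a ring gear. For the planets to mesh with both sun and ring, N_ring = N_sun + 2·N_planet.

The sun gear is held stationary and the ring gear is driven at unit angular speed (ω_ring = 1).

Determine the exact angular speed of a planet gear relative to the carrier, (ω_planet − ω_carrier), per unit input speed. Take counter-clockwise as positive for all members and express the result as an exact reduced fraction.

231/160

N_ring = 22 + 2·10 = 42
22(ω_s−ω_c) = −42(ω_r−ω_c),  ω_s=0, ω_r=1
22(0−ω_c) = −42(1−ω_c)  ⇒  64ω_c = 42  ⇒  ω_c = 21/32
sun–planet: 22·(0−21/32) = −10·(ω_p−ω_c)  ⇒  ω_p−ω_c = −(22/10)·(-21/32) = 231/160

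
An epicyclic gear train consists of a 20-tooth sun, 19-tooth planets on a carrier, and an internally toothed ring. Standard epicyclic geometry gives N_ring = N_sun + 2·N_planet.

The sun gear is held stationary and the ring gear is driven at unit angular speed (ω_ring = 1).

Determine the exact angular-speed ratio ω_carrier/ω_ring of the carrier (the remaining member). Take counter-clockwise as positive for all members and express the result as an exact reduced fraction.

N_ring = 20 + 2·19 = 58
20(ω_s−ω_c) = −58(ω_r−ω_c),  ω_s=0, ω_r=1
20(0−ω_c) = −58(1−ω_c)  ⇒  78ω_c = 58  ⇒  ω_c = 29/39
ω_c/ω_r = 29/39

29/39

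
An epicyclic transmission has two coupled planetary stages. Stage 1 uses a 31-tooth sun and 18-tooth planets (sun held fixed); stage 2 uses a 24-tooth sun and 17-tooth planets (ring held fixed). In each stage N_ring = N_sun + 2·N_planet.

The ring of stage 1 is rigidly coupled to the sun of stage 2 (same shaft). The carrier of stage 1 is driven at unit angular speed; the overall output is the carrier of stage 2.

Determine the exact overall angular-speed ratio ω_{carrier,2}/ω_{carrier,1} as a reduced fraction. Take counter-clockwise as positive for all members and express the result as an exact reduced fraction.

Stage 1: N_ring = 31 + 2·18 = 67
Stage 1: 31(ω_s−ω_c) = −67(ω_r−ω_c),  ω_s=0, ω_c=1
Stage 1: ω_r = 1 − (31/67)(0−1) = 98/67
  ⇒ ω_r¹/ω_c¹ = 98/67
Stage 2: N_ring = 24 + 2·17 = 58
Stage 2: 24(ω_s−ω_c) = −58(ω_r−ω_c),  ω_r=0, ω_s=1
Stage 2: 24(1−ω_c) = −58(0−ω_c)  ⇒  82ω_c = 24  ⇒  ω_c = 12/41
  ⇒ ω_c²/ω_s² = 12/41
Coupling ω_s² = ω_r¹ ⇒ overall = 98/67 × 12/41 = 1176/2747

1176/2747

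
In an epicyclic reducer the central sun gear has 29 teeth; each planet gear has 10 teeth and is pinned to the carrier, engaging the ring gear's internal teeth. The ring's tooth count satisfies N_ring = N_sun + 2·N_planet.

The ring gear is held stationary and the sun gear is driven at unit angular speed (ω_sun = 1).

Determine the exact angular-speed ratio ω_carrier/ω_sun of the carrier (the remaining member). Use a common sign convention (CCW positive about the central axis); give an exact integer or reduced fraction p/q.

N_ring = 29 + 2·10 = 49
29(ω_s−ω_c) = −49(ω_r−ω_c),  ω_r=0, ω_s=1
29(1−ω_c) = −49(0−ω_c)  ⇒  78ω_c = 29  ⇒  ω_c = 29/78
ω_c/ω_s = 29/78

29/78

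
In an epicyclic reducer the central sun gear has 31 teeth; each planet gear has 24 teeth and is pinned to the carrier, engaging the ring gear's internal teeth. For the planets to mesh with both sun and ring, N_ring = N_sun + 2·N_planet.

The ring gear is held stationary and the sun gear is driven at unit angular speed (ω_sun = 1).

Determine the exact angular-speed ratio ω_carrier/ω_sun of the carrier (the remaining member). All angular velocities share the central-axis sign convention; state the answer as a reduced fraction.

31/110

N_ring = 31 + 2·24 = 79
31(ω_s−ω_c) = −79(ω_r−ω_c),  ω_r=0, ω_s=1
31(1−ω_c) = −79(0−ω_c)  ⇒  110ω_c = 31  ⇒  ω_c = 31/110
ω_c/ω_s = 31/110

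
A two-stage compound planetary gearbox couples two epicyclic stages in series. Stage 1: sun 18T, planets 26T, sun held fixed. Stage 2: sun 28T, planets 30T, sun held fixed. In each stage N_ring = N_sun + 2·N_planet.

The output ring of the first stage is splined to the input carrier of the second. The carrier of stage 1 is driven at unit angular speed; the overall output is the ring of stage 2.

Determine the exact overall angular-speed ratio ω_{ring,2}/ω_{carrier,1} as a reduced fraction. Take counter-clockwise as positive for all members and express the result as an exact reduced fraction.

58/35

Stage 1: N_ring = 18 + 2·26 = 70
Stage 1: 18(ω_s−ω_c) = −70(ω_r−ω_c),  ω_s=0, ω_c=1
Stage 1: ω_r = 1 − (18/70)(0−1) = 44/35
  ⇒ ω_r¹/ω_c¹ = 44/35
Stage 2: N_ring = 28 + 2·30 = 88
Stage 2: 28(ω_s−ω_c) = −88(ω_r−ω_c),  ω_s=0, ω_c=1
Stage 2: ω_r = 1 − (28/88)(0−1) = 29/22
  ⇒ ω_r²/ω_c² = 29/22
Coupling ω_c² = ω_r¹ ⇒ overall = 44/35 × 29/22 = 58/35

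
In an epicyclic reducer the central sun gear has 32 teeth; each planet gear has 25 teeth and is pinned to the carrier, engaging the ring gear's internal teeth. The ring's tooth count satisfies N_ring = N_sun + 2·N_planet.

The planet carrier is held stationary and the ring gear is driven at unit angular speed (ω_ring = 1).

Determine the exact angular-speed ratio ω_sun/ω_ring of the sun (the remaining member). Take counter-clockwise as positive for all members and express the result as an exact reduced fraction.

-41/16

N_ring = 32 + 2·25 = 82
32(ω_s−ω_c) = −82(ω_r−ω_c),  ω_c=0, ω_r=1
ω_s = 0 − (82/32)(1−0) = -41/16
ω_s/ω_r = -41/16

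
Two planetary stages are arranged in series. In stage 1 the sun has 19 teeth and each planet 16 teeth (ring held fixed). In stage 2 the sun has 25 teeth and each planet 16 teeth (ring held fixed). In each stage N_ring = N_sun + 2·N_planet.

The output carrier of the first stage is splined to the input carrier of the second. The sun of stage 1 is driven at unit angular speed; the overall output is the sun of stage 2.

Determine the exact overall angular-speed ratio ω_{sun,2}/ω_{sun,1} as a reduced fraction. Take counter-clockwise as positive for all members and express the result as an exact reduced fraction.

Stage 1: N_ring = 19 + 2·16 = 51
Stage 1: 19(ω_s−ω_c) = −51(ω_r−ω_c),  ω_r=0, ω_s=1
Stage 1: 19(1−ω_c) = −51(0−ω_c)  ⇒  70ω_c = 19  ⇒  ω_c = 19/70
  ⇒ ω_c¹/ω_s¹ = 19/70
Stage 2: N_ring = 25 + 2·16 = 57
Stage 2: 25(ω_s−ω_c) = −57(ω_r−ω_c),  ω_r=0, ω_c=1
Stage 2: ω_s = 1 − (57/25)(0−1) = 82/25
  ⇒ ω_s²/ω_c² = 82/25
Coupling ω_c² = ω_c¹ ⇒ overall = 19/70 × 82/25 = 779/875

779/875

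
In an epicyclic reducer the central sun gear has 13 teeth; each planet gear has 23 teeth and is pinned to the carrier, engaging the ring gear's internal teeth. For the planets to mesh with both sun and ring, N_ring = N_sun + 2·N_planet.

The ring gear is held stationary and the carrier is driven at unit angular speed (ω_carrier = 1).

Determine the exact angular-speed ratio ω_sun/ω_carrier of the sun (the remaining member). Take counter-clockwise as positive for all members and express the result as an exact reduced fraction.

72/13

N_ring = 13 + 2·23 = 59
13(ω_s−ω_c) = −59(ω_r−ω_c),  ω_r=0, ω_c=1
ω_s = 1 − (59/13)(0−1) = 72/13
ω_s/ω_c = 72/13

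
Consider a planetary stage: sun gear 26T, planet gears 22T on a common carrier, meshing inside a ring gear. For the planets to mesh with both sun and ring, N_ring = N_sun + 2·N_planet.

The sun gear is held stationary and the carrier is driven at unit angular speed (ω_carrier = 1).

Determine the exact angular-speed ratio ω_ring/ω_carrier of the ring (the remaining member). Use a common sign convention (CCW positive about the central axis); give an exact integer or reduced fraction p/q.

48/35

N_ring = 26 + 2·22 = 70
26(ω_s−ω_c) = −70(ω_r−ω_c),  ω_s=0, ω_c=1
ω_r = 1 − (26/70)(0−1) = 48/35
ω_r/ω_c = 48/35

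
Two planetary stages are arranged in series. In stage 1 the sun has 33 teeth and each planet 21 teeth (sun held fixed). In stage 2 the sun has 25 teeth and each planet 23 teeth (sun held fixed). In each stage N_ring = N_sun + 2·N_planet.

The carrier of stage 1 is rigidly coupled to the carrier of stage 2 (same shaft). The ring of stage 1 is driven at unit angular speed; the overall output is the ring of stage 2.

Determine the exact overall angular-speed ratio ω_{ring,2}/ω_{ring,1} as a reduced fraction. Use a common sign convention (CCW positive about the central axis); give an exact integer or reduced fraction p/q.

200/213

Stage 1: N_ring = 33 + 2·21 = 75
Stage 1: 33(ω_s−ω_c) = −75(ω_r−ω_c),  ω_s=0, ω_r=1
Stage 1: 33(0−ω_c) = −75(1−ω_c)  ⇒  108ω_c = 75  ⇒  ω_c = 25/36
  ⇒ ω_c¹/ω_r¹ = 25/36
Stage 2: N_ring = 25 + 2·23 = 71
Stage 2: 25(ω_s−ω_c) = −71(ω_r−ω_c),  ω_s=0, ω_c=1
Stage 2: ω_r = 1 − (25/71)(0−1) = 96/71
  ⇒ ω_r²/ω_c² = 96/71
Coupling ω_c² = ω_c¹ ⇒ overall = 25/36 × 96/71 = 200/213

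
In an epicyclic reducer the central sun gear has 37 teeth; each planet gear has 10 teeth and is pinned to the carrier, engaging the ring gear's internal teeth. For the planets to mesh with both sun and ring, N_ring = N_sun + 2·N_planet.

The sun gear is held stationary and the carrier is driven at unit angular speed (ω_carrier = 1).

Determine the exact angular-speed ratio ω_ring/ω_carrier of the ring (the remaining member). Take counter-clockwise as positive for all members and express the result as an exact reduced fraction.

N_ring = 37 + 2·10 = 57
37(ω_s−ω_c) = −57(ω_r−ω_c),  ω_s=0, ω_c=1
ω_r = 1 − (37/57)(0−1) = 94/57
ω_r/ω_c = 94/57

94/57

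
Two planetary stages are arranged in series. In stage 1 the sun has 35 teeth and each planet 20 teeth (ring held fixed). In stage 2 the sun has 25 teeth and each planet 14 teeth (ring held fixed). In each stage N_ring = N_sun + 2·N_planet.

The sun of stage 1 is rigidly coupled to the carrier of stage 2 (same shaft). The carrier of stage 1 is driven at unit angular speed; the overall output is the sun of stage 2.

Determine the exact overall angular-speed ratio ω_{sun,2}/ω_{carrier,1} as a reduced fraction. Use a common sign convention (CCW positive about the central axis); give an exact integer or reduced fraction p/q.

1716/175

Stage 1: N_ring = 35 + 2·20 = 75
Stage 1: 35(ω_s−ω_c) = −75(ω_r−ω_c),  ω_r=0, ω_c=1
Stage 1: ω_s = 1 − (75/35)(0−1) = 22/7
  ⇒ ω_s¹/ω_c¹ = 22/7
Stage 2: N_ring = 25 + 2·14 = 53
Stage 2: 25(ω_s−ω_c) = −53(ω_r−ω_c),  ω_r=0, ω_c=1
Stage 2: ω_s = 1 − (53/25)(0−1) = 78/25
  ⇒ ω_s²/ω_c² = 78/25
Coupling ω_c² = ω_s¹ ⇒ overall = 22/7 × 78/25 = 1716/175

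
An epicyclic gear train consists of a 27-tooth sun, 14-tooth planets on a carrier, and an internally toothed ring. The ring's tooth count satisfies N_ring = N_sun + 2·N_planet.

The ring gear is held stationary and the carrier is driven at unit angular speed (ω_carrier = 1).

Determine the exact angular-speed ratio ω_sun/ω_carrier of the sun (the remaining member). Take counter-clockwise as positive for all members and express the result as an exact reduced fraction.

82/27

N_ring = 27 + 2·14 = 55
27(ω_s−ω_c) = −55(ω_r−ω_c),  ω_r=0, ω_c=1
ω_s = 1 − (55/27)(0−1) = 82/27
ω_s/ω_c = 82/27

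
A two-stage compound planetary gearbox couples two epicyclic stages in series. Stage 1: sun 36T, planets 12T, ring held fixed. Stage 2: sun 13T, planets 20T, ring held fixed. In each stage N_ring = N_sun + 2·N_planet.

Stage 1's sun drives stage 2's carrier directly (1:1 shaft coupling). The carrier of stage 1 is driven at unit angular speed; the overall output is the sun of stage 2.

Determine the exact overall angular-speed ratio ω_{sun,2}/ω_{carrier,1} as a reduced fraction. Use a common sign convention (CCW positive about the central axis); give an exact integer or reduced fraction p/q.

176/13

Stage 1: N_ring = 36 + 2·12 = 60
Stage 1: 36(ω_s−ω_c) = −60(ω_r−ω_c),  ω_r=0, ω_c=1
Stage 1: ω_s = 1 − (60/36)(0−1) = 8/3
  ⇒ ω_s¹/ω_c¹ = 8/3
Stage 2: N_ring = 13 + 2·20 = 53
Stage 2: 13(ω_s−ω_c) = −53(ω_r−ω_c),  ω_r=0, ω_c=1
Stage 2: ω_s = 1 − (53/13)(0−1) = 66/13
  ⇒ ω_s²/ω_c² = 66/13
Coupling ω_c² = ω_s¹ ⇒ overall = 8/3 × 66/13 = 176/13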